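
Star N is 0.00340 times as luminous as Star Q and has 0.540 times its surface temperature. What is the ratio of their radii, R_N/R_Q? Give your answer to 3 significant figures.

L ∝ R²T⁴ gives R ∝ √L / T², so
R_N/R_Q = √(0.00340) / (0.540)² = 0.05831 / 0.2916 = 0.2000.

0.200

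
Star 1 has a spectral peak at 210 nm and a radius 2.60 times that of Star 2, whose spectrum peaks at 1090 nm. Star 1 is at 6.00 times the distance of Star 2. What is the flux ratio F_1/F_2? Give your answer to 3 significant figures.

Wien's law: T_1/T_2 = λ_2/λ_1 = 1090/210 = 5.190.
L_1/L_2 = (R_1/R_2)²(T_1/T_2)⁴ = (2.60)²(5.190)⁴ = 4907.
F_1/F_2 = (L_1/L_2)/(d_1/d_2)² = 4907/(6.00)² = 136.3.

136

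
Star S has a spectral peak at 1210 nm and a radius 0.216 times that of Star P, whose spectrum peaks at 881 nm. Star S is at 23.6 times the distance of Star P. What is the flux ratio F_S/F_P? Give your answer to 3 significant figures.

2.35×10^-5

Wien's law: T_S/T_P = λ_P/λ_S = 881/1210 = 0.7281.
L_S/L_P = (R_S/R_P)²(T_S/T_P)⁴ = (0.216)²(0.7281)⁴ = 0.01311.
F_S/F_P = (L_S/L_P)/(d_S/d_P)² = 0.01311/(23.6)² = 2.354×10^-5.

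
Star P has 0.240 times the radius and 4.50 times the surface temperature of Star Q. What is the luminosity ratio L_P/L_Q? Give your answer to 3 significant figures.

From the Stefan–Boltzmann law, L ∝ R²T⁴, so
L_P/L_Q = (R_P/R_Q)² (T_P/T_Q)⁴ = (0.240)² × (4.50)⁴ = 0.05760 × 410.1 = 23.62.

23.6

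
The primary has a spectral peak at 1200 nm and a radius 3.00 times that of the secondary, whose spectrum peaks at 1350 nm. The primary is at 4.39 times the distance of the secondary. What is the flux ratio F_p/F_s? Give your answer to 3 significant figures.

0.748

Wien's law: T_p/T_s = λ_s/λ_p = 1350/1200 = 1.125.
L_p/L_s = (R_p/R_s)²(T_p/T_s)⁴ = (3.00)²(1.125)⁴ = 14.42.
F_p/F_s = (L_p/L_s)/(d_p/d_s)² = 14.42/(4.39)² = 0.7480.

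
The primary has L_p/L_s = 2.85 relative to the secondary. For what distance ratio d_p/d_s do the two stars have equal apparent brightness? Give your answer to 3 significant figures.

1.69

Equal flux requires L_p/d_p² = L_s/d_s², so d_p/d_s = √(L_p/L_s)
= √(2.85) = 1.688.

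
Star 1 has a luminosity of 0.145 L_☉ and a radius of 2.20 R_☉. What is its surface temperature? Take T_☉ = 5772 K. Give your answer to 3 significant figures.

2.40×10^3 K

T/T_☉ = (L/L_☉)^(1/4) / (R/R_☉)^(1/2)
T = 5772 × (0.145)^(1/4) / √(2.20) = 5772 × 0.6171 / 1.483 = 2401 K.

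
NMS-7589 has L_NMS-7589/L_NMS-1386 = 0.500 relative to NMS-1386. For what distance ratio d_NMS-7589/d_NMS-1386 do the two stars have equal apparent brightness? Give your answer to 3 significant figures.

Equal flux requires L_NMS-7589/d_NMS-7589² = L_NMS-1386/d_NMS-1386², so d_NMS-7589/d_NMS-1386 = √(L_NMS-7589/L_NMS-1386)
= √(0.500) = 0.7071.

0.707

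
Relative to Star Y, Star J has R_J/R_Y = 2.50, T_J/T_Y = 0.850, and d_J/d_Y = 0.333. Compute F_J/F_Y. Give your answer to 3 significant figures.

29.4

L_J/L_Y = (R_J/R_Y)²(T_J/T_Y)⁴ = (2.50)² × (0.850)⁴ = 3.263.
F_J/F_Y = (L_J/L_Y)/(d_J/d_Y)² = 3.263 / (0.333)² = 29.42.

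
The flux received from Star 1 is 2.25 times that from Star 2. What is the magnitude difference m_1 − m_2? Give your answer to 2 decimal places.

m_1 − m_2 = −2.5 log₁₀(F_1/F_2) = −2.5 log₁₀(2.25) = −2.5 × (0.352) = -0.880.

-0.88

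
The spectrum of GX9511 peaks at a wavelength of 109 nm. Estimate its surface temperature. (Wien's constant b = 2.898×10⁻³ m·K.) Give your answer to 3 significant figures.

2.66×10^4 K

T = b/λ_max = 2.898×10⁻³ / (109×10⁻⁹) = 2.659×10^4 K.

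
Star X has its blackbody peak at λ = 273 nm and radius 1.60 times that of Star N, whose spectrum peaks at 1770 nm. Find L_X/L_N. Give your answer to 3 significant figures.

Wien's law gives T ∝ 1/λ_max, so T_X/T_N = λ_N/λ_X = 1770/273 = 6.484.
Then L ∝ R²T⁴ gives L_X/L_N = (1.60)² × (6.484)⁴ = 2.560 × 1767 = 4524.

4.52×10^3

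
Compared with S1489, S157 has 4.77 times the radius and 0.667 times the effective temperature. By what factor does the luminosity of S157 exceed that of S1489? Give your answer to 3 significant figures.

From the Stefan–Boltzmann law, L ∝ R²T⁴, so
L_S157/L_S1489 = (R_S157/R_S1489)² (T_S157/T_S1489)⁴ = (4.77)² × (0.667)⁴ = 22.75 × 0.1979 = 4.503.

4.50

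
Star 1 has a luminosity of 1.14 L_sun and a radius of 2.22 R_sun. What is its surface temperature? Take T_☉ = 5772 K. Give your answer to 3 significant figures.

T/T_☉ = (L/L_☉)^(1/4) / (R/R_☉)^(1/2)
T = 5772 × (1.14)^(1/4) / √(2.22) = 5772 × 1.033 / 1.490 = 4003 K.

4.00×10^3 K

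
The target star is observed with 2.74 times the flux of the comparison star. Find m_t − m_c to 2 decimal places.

-1.09

m_t − m_c = −2.5 log₁₀(F_t/F_c) = −2.5 log₁₀(2.74) = −2.5 × (0.438) = -1.094.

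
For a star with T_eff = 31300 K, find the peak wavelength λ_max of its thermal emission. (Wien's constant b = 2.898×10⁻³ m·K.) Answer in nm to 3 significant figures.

λ_max = b/T = 2.898×10⁻³ / 31300 = 9.26×10^-8 m = 92.59 nm.

92.6 nm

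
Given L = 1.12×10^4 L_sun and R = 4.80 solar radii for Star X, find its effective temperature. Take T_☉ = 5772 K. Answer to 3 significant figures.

2.71×10^4 K

T/T_☉ = (L/L_☉)^(1/4) / (R/R_☉)^(1/2)
T = 5772 × (1.12×10^4)^(1/4) / √(4.80) = 5772 × 10.29 / 2.191 = 2.710×10^4 K.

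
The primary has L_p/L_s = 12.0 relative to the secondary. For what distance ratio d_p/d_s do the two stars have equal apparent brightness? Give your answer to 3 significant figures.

3.46

Equal flux requires L_p/d_p² = L_s/d_s², so d_p/d_s = √(L_p/L_s)
= √(12.0) = 3.464.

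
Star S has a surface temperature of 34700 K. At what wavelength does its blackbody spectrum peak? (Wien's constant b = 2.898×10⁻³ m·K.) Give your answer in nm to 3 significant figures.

λ_max = b/T = 2.898×10⁻³ / 34700 = 8.35×10^-8 m = 83.52 nm.

83.5 nm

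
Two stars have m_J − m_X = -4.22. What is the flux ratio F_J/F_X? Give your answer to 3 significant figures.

48.8

F_J/F_X = 10^(−(m_J − m_X)/2.5) = 10^(4.22/2.5) = 10^1.688 = 48.75.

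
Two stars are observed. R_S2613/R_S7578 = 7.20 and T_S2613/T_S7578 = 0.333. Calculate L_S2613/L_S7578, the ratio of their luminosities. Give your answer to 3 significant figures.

0.637

From the Stefan–Boltzmann law, L ∝ R²T⁴, so
L_S2613/L_S7578 = (R_S2613/R_S7578)² (T_S2613/T_S7578)⁴ = (7.20)² × (0.333)⁴ = 51.84 × 0.01230 = 0.6374.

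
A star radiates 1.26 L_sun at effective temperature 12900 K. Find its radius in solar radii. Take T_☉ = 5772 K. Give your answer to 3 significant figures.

R/R_☉ = √(L/L_☉) / (T/T_☉)² = √(1.26) / (2.235)²
       = 1.122 / 4.995 = 0.2247.

0.225 solar radii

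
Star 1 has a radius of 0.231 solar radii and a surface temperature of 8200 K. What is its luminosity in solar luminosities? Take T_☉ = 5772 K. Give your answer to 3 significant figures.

0.217 solar luminosities

L/L_☉ = (R/R_☉)² (T/T_☉)⁴ = (0.231)² × (8200/5772)⁴
       = 0.05336 × (1.421)⁴ = 0.05336 × 4.073 = 0.2174.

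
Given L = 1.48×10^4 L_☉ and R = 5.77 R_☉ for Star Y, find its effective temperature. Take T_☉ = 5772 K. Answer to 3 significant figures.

T/T_☉ = (L/L_☉)^(1/4) / (R/R_☉)^(1/2)
T = 5772 × (1.48×10^4)^(1/4) / √(5.77) = 5772 × 11.03 / 2.402 = 2.650×10^4 K.

2.65×10^4 K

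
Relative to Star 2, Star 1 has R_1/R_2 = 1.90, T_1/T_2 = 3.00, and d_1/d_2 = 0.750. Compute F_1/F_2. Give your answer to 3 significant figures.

520

L_1/L_2 = (R_1/R_2)²(T_1/T_2)⁴ = (1.90)² × (3.00)⁴ = 292.4.
F_1/F_2 = (L_1/L_2)/(d_1/d_2)² = 292.4 / (0.750)² = 519.8.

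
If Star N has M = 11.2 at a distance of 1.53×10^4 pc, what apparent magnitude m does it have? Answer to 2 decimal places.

27.12

m = M + 5 log₁₀(d/10 pc) = 11.2 + 5 log₁₀(1.53×10^4/10)
  = 11.2 + 5 × 3.185 = 11.2 + 15.92 = 27.12.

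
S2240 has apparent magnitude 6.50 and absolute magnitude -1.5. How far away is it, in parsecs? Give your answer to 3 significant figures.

398 pc

m − M = 5 log₁₀(d/10 pc)
6.50 − (-1.5) = 8.00 = 5 log₁₀(d/10)
d = 10 × 10^(8.00/5) = 10 × 10^1.600 = 398.1 pc.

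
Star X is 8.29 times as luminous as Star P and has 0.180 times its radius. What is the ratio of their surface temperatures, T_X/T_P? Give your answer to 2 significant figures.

4.0

L ∝ R²T⁴ gives T ∝ (L/R²)^(1/4), so
T_X/T_P = (8.29 / 0.180²)^(1/4) = (255.9)^(1/4) = 3.999.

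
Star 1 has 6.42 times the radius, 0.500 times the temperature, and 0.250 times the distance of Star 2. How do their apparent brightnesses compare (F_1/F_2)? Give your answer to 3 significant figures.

L_1/L_2 = (R_1/R_2)²(T_1/T_2)⁴ = (6.42)² × (0.500)⁴ = 2.576.
F_1/F_2 = (L_1/L_2)/(d_1/d_2)² = 2.576 / (0.250)² = 41.22.

41.2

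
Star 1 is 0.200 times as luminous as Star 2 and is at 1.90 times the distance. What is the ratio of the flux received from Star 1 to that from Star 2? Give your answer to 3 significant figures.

F = L/(4πd²), so F_1/F_2 = (L_1/L_2) / (d_1/d_2)²
= 0.200 / (1.90)² = 0.200 / 3.610 = 0.05540.

0.0554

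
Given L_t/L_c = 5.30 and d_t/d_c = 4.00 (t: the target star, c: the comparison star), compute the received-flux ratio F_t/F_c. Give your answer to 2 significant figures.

0.33

F = L/(4πd²), so F_t/F_c = (L_t/L_c) / (d_t/d_c)²
= 5.30 / (4.00)² = 5.30 / 16.00 = 0.3312.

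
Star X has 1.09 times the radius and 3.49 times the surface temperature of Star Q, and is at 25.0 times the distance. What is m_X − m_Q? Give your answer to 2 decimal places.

1.37

L_X/L_Q = (1.09)²(3.49)⁴ = 176.3.
F_X/F_Q = (L_X/L_Q)/(d_X/d_Q)² = 176.3/625.0 = 0.2820.
m_X − m_Q = −2.5 log₁₀(0.2820) = 1.37.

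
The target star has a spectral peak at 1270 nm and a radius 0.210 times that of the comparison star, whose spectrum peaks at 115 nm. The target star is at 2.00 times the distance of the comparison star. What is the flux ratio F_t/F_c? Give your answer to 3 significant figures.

Wien's law: T_t/T_c = λ_c/λ_t = 115/1270 = 0.09055.
L_t/L_c = (R_t/R_c)²(T_t/T_c)⁴ = (0.210)²(0.09055)⁴ = 2.965×10^-6.
F_t/F_c = (L_t/L_c)/(d_t/d_c)² = 2.965×10^-6/(2.00)² = 7.412×10^-7.

7.41×10^-7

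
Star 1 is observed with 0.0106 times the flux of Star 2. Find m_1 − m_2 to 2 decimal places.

m_1 − m_2 = −2.5 log₁₀(F_1/F_2) = −2.5 log₁₀(0.0106) = −2.5 × (-1.975) = 4.937.

4.94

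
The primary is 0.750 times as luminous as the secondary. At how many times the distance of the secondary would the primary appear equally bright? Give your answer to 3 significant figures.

0.866

Equal flux requires L_p/d_p² = L_s/d_s², so d_p/d_s = √(L_p/L_s)
= √(0.750) = 0.8660.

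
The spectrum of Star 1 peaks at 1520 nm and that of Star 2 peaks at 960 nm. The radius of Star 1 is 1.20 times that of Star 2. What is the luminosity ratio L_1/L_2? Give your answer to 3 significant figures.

0.229

Wien's law gives T ∝ 1/λ_max, so T_1/T_2 = λ_2/λ_1 = 960/1520 = 0.6316.
Then L ∝ R²T⁴ gives L_1/L_2 = (1.20)² × (0.6316)⁴ = 1.440 × 0.1591 = 0.2291.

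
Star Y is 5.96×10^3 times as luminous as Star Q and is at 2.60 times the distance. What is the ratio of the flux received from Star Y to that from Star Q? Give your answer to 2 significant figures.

F = L/(4πd²), so F_Y/F_Q = (L_Y/L_Q) / (d_Y/d_Q)²
= 5.96×10^3 / (2.60)² = 5.96×10^3 / 6.760 = 881.7.

8.8×10^2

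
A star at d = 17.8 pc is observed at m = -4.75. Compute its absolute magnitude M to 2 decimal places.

-6.00

M = m − 5 log₁₀(d/10 pc) = -4.75 − 5 log₁₀(17.8/10)
  = -4.75 − 5 × 0.250 = -4.75 − 1.25 = -6.00.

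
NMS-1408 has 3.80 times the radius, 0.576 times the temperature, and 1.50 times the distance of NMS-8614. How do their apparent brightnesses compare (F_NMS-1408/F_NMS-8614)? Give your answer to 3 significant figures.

0.706

L_NMS-1408/L_NMS-8614 = (R_NMS-1408/R_NMS-8614)²(T_NMS-1408/T_NMS-8614)⁴ = (3.80)² × (0.576)⁴ = 1.589.
F_NMS-1408/F_NMS-8614 = (L_NMS-1408/L_NMS-8614)/(d_NMS-1408/d_NMS-8614)² = 1.589 / (1.50)² = 0.7064.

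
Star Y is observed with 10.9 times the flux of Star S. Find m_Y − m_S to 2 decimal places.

m_Y − m_S = −2.5 log₁₀(F_Y/F_S) = −2.5 log₁₀(10.9) = −2.5 × (1.037) = -2.594.

-2.59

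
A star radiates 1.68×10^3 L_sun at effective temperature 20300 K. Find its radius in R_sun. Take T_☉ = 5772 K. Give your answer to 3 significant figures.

R/R_☉ = √(L/L_☉) / (T/T_☉)² = √(1.68×10^3) / (3.517)²
       = 40.99 / 12.37 = 3.314.

3.31 R_sun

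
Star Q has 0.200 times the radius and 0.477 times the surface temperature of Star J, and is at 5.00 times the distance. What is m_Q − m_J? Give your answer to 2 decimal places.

10.20

L_Q/L_J = (0.200)²(0.477)⁴ = 0.002071.
F_Q/F_J = (L_Q/L_J)/(d_Q/d_J)² = 0.002071/25.00 = 8.283×10^-5.
m_Q − m_J = −2.5 log₁₀(8.283×10^-5) = 10.20.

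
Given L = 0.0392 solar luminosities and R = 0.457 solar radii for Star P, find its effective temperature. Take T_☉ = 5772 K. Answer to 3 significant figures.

T/T_☉ = (L/L_☉)^(1/4) / (R/R_☉)^(1/2)
T = 5772 × (0.0392)^(1/4) / √(0.457) = 5772 × 0.4450 / 0.6760 = 3799 K.

3.80×10^3 K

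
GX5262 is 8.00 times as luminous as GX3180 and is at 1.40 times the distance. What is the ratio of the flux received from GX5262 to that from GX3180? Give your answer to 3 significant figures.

F = L/(4πd²), so F_GX5262/F_GX3180 = (L_GX5262/L_GX3180) / (d_GX5262/d_GX3180)²
= 8.00 / (1.40)² = 8.00 / 1.960 = 4.082.

4.08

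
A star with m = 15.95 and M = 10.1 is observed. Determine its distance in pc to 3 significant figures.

148 pc

m − M = 5 log₁₀(d/10 pc)
15.95 − (10.1) = 5.85 = 5 log₁₀(d/10)
d = 10 × 10^(5.85/5) = 10 × 10^1.170 = 147.9 pc.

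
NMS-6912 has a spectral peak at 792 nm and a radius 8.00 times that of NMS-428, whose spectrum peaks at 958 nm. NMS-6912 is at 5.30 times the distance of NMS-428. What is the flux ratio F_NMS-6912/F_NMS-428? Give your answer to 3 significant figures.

Wien's law: T_NMS-6912/T_NMS-428 = λ_NMS-428/λ_NMS-6912 = 958/792 = 1.210.
L_NMS-6912/L_NMS-428 = (R_NMS-6912/R_NMS-428)²(T_NMS-6912/T_NMS-428)⁴ = (8.00)²(1.210)⁴ = 137.0.
F_NMS-6912/F_NMS-428 = (L_NMS-6912/L_NMS-428)/(d_NMS-6912/d_NMS-428)² = 137.0/(5.30)² = 4.877.

4.88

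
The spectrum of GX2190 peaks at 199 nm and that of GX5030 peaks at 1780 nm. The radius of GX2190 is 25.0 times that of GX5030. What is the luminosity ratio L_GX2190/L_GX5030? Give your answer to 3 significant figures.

Wien's law gives T ∝ 1/λ_max, so T_GX2190/T_GX5030 = λ_GX5030/λ_GX2190 = 1780/199 = 8.945.
Then L ∝ R²T⁴ gives L_GX2190/L_GX5030 = (25.0)² × (8.945)⁴ = 625.0 × 6401 = 4.001×10^6.

4.00×10^6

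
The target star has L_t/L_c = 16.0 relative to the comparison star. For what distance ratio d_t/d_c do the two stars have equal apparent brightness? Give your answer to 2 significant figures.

4.0

Equal flux requires L_t/d_t² = L_c/d_c², so d_t/d_c = √(L_t/L_c)
= √(16.0) = 4.000.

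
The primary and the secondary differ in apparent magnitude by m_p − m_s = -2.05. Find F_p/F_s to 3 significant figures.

6.61

F_p/F_s = 10^(−(m_p − m_s)/2.5) = 10^(2.05/2.5) = 10^0.820 = 6.607.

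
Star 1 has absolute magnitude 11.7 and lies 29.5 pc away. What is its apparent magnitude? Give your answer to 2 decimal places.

14.05

m = M + 5 log₁₀(d/10 pc) = 11.7 + 5 log₁₀(29.5/10)
  = 11.7 + 5 × 0.470 = 11.7 + 2.35 = 14.05.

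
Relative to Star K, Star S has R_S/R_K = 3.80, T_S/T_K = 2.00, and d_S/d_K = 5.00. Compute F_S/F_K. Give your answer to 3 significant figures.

9.24

L_S/L_K = (R_S/R_K)²(T_S/T_K)⁴ = (3.80)² × (2.00)⁴ = 231.0.
F_S/F_K = (L_S/L_K)/(d_S/d_K)² = 231.0 / (5.00)² = 9.242.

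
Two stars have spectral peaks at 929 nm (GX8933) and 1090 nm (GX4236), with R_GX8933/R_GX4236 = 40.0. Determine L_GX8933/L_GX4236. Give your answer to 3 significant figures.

3.03×10^3

Wien's law gives T ∝ 1/λ_max, so T_GX8933/T_GX4236 = λ_GX4236/λ_GX8933 = 1090/929 = 1.173.
Then L ∝ R²T⁴ gives L_GX8933/L_GX4236 = (40.0)² × (1.173)⁴ = 1600 × 1.895 = 3032.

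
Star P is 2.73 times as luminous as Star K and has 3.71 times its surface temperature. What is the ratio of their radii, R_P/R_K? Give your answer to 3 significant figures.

0.120

L ∝ R²T⁴ gives R ∝ √L / T², so
R_P/R_K = √(2.73) / (3.71)² = 1.652 / 13.76 = 0.1200.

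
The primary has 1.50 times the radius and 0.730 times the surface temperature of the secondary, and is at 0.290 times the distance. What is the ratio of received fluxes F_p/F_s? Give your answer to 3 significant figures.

7.60

L_p/L_s = (R_p/R_s)²(T_p/T_s)⁴ = (1.50)² × (0.730)⁴ = 0.6390.
F_p/F_s = (L_p/L_s)/(d_p/d_s)² = 0.6390 / (0.290)² = 7.598.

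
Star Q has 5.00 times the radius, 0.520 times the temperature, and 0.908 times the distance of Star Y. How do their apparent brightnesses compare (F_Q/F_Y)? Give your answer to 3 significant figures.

2.22

L_Q/L_Y = (R_Q/R_Y)²(T_Q/T_Y)⁴ = (5.00)² × (0.520)⁴ = 1.828.
F_Q/F_Y = (L_Q/L_Y)/(d_Q/d_Y)² = 1.828 / (0.908)² = 2.217.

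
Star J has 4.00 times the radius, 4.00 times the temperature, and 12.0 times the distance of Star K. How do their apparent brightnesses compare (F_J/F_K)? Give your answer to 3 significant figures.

L_J/L_K = (R_J/R_K)²(T_J/T_K)⁴ = (4.00)² × (4.00)⁴ = 4096.
F_J/F_K = (L_J/L_K)/(d_J/d_K)² = 4096 / (12.0)² = 28.44.

28.4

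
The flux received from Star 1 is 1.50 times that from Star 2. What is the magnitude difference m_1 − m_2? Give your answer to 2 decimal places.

-0.44

m_1 − m_2 = −2.5 log₁₀(F_1/F_2) = −2.5 log₁₀(1.50) = −2.5 × (0.176) = -0.440.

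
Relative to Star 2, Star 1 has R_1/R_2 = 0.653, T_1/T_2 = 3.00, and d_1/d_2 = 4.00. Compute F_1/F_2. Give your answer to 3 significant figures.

2.16

L_1/L_2 = (R_1/R_2)²(T_1/T_2)⁴ = (0.653)² × (3.00)⁴ = 34.54.
F_1/F_2 = (L_1/L_2)/(d_1/d_2)² = 34.54 / (4.00)² = 2.159.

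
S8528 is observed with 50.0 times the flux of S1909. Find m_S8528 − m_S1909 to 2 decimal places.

m_S8528 − m_S1909 = −2.5 log₁₀(F_S8528/F_S1909) = −2.5 log₁₀(50.0) = −2.5 × (1.699) = -4.247.

-4.25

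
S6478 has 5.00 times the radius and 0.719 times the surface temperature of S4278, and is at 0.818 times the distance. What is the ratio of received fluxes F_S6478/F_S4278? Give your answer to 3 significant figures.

9.99

L_S6478/L_S4278 = (R_S6478/R_S4278)²(T_S6478/T_S4278)⁴ = (5.00)² × (0.719)⁴ = 6.681.
F_S6478/F_S4278 = (L_S6478/L_S4278)/(d_S6478/d_S4278)² = 6.681 / (0.818)² = 9.985.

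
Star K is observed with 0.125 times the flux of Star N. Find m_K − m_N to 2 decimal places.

2.26

m_K − m_N = −2.5 log₁₀(F_K/F_N) = −2.5 log₁₀(0.125) = −2.5 × (-0.903) = 2.258.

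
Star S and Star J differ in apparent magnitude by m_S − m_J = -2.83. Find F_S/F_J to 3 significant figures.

F_S/F_J = 10^(−(m_S − m_J)/2.5) = 10^(2.83/2.5) = 10^1.132 = 13.55.

13.6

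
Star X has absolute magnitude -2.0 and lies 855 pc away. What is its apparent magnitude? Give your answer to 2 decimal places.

m = M + 5 log₁₀(d/10 pc) = -2.0 + 5 log₁₀(855/10)
  = -2.0 + 5 × 1.932 = -2.0 + 9.66 = 7.66.

7.66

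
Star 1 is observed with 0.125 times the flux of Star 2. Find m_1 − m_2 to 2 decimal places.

m_1 − m_2 = −2.5 log₁₀(F_1/F_2) = −2.5 log₁₀(0.125) = −2.5 × (-0.903) = 2.258.

2.26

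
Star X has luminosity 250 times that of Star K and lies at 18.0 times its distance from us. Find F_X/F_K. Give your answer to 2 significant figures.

0.77

F = L/(4πd²), so F_X/F_K = (L_X/L_K) / (d_X/d_K)²
= 250 / (18.0)² = 250 / 324.0 = 0.7716.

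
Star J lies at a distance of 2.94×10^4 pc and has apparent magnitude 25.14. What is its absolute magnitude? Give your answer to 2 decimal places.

M = m − 5 log₁₀(d/10 pc) = 25.14 − 5 log₁₀(2.94×10^4/10)
  = 25.14 − 5 × 3.468 = 25.14 − 17.34 = 7.80.

7.80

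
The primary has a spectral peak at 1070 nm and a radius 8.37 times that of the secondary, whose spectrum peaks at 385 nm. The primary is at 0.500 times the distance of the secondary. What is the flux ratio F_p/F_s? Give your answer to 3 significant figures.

4.70

Wien's law: T_p/T_s = λ_s/λ_p = 385/1070 = 0.3598.
L_p/L_s = (R_p/R_s)²(T_p/T_s)⁴ = (8.37)²(0.3598)⁴ = 1.174.
F_p/F_s = (L_p/L_s)/(d_p/d_s)² = 1.174/(0.500)² = 4.697.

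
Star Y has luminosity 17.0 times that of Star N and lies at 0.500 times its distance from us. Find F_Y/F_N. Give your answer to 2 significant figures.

F = L/(4πd²), so F_Y/F_N = (L_Y/L_N) / (d_Y/d_N)²
= 17.0 / (0.500)² = 17.0 / 0.2500 = 68.00.

68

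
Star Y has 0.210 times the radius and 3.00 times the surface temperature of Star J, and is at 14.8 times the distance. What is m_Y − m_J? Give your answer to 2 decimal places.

4.47

L_Y/L_J = (0.210)²(3.00)⁴ = 3.572.
F_Y/F_J = (L_Y/L_J)/(d_Y/d_J)² = 3.572/219.0 = 0.01631.
m_Y − m_J = −2.5 log₁₀(0.01631) = 4.47.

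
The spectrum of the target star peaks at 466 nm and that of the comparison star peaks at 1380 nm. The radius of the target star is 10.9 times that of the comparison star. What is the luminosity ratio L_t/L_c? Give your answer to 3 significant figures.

Wien's law gives T ∝ 1/λ_max, so T_t/T_c = λ_c/λ_t = 1380/466 = 2.961.
Then L ∝ R²T⁴ gives L_t/L_c = (10.9)² × (2.961)⁴ = 118.8 × 76.91 = 9137.

9.14×10^3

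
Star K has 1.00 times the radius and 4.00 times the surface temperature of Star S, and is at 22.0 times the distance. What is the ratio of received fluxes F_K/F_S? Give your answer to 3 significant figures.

0.529

L_K/L_S = (R_K/R_S)²(T_K/T_S)⁴ = (1.00)² × (4.00)⁴ = 256.0.
F_K/F_S = (L_K/L_S)/(d_K/d_S)² = 256.0 / (22.0)² = 0.5289.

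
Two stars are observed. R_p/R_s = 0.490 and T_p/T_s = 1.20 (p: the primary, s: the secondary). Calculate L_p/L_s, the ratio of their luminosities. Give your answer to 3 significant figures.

From the Stefan–Boltzmann law, L ∝ R²T⁴, so
L_p/L_s = (R_p/R_s)² (T_p/T_s)⁴ = (0.490)² × (1.20)⁴ = 0.2401 × 2.074 = 0.4979.

0.498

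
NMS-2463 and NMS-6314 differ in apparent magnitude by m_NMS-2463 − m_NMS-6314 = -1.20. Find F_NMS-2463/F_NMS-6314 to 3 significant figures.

F_NMS-2463/F_NMS-6314 = 10^(−(m_NMS-2463 − m_NMS-6314)/2.5) = 10^(1.20/2.5) = 10^0.480 = 3.020.

3.02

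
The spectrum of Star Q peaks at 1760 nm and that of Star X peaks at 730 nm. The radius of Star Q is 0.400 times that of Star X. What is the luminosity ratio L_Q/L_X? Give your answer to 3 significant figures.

Wien's law gives T ∝ 1/λ_max, so T_Q/T_X = λ_X/λ_Q = 730/1760 = 0.4148.
Then L ∝ R²T⁴ gives L_Q/L_X = (0.400)² × (0.4148)⁴ = 0.1600 × 0.02960 = 0.004735.

0.00474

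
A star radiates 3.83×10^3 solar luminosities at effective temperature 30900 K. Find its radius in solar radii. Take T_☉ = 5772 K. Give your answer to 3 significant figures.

R/R_☉ = √(L/L_☉) / (T/T_☉)² = √(3.83×10^3) / (5.353)²
       = 61.89 / 28.66 = 2.159.

2.16 solar radii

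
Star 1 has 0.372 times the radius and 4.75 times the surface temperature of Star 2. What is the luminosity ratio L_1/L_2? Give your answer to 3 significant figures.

From the Stefan–Boltzmann law, L ∝ R²T⁴, so
L_1/L_2 = (R_1/R_2)² (T_1/T_2)⁴ = (0.372)² × (4.75)⁴ = 0.1384 × 509.1 = 70.45.

70.4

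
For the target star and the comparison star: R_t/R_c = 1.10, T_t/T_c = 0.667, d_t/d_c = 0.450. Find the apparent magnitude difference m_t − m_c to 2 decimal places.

-0.18

L_t/L_c = (1.10)²(0.667)⁴ = 0.2395.
F_t/F_c = (L_t/L_c)/(d_t/d_c)² = 0.2395/0.2025 = 1.183.
m_t − m_c = −2.5 log₁₀(1.183) = -0.18.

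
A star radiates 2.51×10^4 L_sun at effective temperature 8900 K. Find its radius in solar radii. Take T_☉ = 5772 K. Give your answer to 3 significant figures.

R/R_☉ = √(L/L_☉) / (T/T_☉)² = √(2.51×10^4) / (1.542)²
       = 158.4 / 2.378 = 66.64.

66.6 solar radii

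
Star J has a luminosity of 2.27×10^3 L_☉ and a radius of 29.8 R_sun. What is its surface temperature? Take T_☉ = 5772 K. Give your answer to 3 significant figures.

7.30×10^3 K

T/T_☉ = (L/L_☉)^(1/4) / (R/R_☉)^(1/2)
T = 5772 × (2.27×10^3)^(1/4) / √(29.8) = 5772 × 6.903 / 5.459 = 7298 K.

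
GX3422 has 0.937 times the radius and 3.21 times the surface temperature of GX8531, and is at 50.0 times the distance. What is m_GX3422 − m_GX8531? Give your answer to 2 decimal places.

3.57

L_GX3422/L_GX8531 = (0.937)²(3.21)⁴ = 93.22.
F_GX3422/F_GX8531 = (L_GX3422/L_GX8531)/(d_GX3422/d_GX8531)² = 93.22/2500 = 0.03729.
m_GX3422 − m_GX8531 = −2.5 log₁₀(0.03729) = 3.57.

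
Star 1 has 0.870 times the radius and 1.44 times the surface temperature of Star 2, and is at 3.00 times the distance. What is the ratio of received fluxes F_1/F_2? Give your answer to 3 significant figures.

L_1/L_2 = (R_1/R_2)²(T_1/T_2)⁴ = (0.870)² × (1.44)⁴ = 3.255.
F_1/F_2 = (L_1/L_2)/(d_1/d_2)² = 3.255 / (3.00)² = 0.3616.

0.362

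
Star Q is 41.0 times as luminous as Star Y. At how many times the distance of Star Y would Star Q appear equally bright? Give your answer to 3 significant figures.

6.40

Equal flux requires L_Q/d_Q² = L_Y/d_Y², so d_Q/d_Y = √(L_Q/L_Y)
= √(41.0) = 6.403.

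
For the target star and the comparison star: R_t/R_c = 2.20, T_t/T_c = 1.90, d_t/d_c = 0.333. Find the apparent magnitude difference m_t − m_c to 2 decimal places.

-6.89

L_t/L_c = (2.20)²(1.90)⁴ = 63.08.
F_t/F_c = (L_t/L_c)/(d_t/d_c)² = 63.08/0.1109 = 568.8.
m_t − m_c = −2.5 log₁₀(568.8) = -6.89.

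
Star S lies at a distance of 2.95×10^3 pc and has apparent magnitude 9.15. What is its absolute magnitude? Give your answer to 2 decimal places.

-3.20

M = m − 5 log₁₀(d/10 pc) = 9.15 − 5 log₁₀(2.95×10^3/10)
  = 9.15 − 5 × 2.470 = 9.15 − 12.35 = -3.20.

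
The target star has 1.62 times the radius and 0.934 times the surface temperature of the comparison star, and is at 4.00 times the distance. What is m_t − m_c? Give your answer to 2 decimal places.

2.26

L_t/L_c = (1.62)²(0.934)⁴ = 1.997.
F_t/F_c = (L_t/L_c)/(d_t/d_c)² = 1.997/16.00 = 0.1248.
m_t − m_c = −2.5 log₁₀(0.1248) = 2.26.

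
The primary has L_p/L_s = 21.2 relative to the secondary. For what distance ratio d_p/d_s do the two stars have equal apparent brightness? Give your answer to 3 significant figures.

4.60

Equal flux requires L_p/d_p² = L_s/d_s², so d_p/d_s = √(L_p/L_s)
= √(21.2) = 4.604.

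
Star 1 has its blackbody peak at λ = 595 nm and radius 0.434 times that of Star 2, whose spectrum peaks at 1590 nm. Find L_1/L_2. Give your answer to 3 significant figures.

Wien's law gives T ∝ 1/λ_max, so T_1/T_2 = λ_2/λ_1 = 1590/595 = 2.672.
Then L ∝ R²T⁴ gives L_1/L_2 = (0.434)² × (2.672)⁴ = 0.1884 × 50.99 = 9.605.

9.61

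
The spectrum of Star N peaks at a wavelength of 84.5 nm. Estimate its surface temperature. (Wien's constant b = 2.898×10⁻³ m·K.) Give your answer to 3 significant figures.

3.43×10^4 K

T = b/λ_max = 2.898×10⁻³ / (84.5×10⁻⁹) = 3.430×10^4 K.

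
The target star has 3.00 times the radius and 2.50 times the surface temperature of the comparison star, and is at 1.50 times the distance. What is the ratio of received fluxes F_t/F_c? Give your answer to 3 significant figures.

156

L_t/L_c = (R_t/R_c)²(T_t/T_c)⁴ = (3.00)² × (2.50)⁴ = 351.6.
F_t/F_c = (L_t/L_c)/(d_t/d_c)² = 351.6 / (1.50)² = 156.2.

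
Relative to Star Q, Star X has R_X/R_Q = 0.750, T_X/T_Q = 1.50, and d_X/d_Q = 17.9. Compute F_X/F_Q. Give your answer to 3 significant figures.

L_X/L_Q = (R_X/R_Q)²(T_X/T_Q)⁴ = (0.750)² × (1.50)⁴ = 2.848.
F_X/F_Q = (L_X/L_Q)/(d_X/d_Q)² = 2.848 / (17.9)² = 0.008888.

0.00889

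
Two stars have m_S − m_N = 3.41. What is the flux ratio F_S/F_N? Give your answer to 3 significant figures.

F_S/F_N = 10^(−(m_S − m_N)/2.5) = 10^(-3.41/2.5) = 10^-1.364 = 0.04325.

0.0433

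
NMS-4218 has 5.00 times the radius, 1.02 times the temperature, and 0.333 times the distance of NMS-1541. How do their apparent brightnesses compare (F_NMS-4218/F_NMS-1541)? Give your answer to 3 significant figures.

L_NMS-4218/L_NMS-1541 = (R_NMS-4218/R_NMS-1541)²(T_NMS-4218/T_NMS-1541)⁴ = (5.00)² × (1.02)⁴ = 27.06.
F_NMS-4218/F_NMS-1541 = (L_NMS-4218/L_NMS-1541)/(d_NMS-4218/d_NMS-1541)² = 27.06 / (0.333)² = 244.0.

244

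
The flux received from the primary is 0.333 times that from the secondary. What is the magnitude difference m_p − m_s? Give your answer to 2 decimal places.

1.19

m_p − m_s = −2.5 log₁₀(F_p/F_s) = −2.5 log₁₀(0.333) = −2.5 × (-0.478) = 1.194.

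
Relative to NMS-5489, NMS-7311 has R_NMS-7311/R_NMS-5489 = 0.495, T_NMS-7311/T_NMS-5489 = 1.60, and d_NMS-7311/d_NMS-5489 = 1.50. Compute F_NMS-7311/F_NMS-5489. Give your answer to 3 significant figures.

0.714

L_NMS-7311/L_NMS-5489 = (R_NMS-7311/R_NMS-5489)²(T_NMS-7311/T_NMS-5489)⁴ = (0.495)² × (1.60)⁴ = 1.606.
F_NMS-7311/F_NMS-5489 = (L_NMS-7311/L_NMS-5489)/(d_NMS-7311/d_NMS-5489)² = 1.606 / (1.50)² = 0.7137.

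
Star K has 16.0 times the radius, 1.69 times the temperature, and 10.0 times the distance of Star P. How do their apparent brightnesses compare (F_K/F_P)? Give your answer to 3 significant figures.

20.9

L_K/L_P = (R_K/R_P)²(T_K/T_P)⁴ = (16.0)² × (1.69)⁴ = 2088.
F_K/F_P = (L_K/L_P)/(d_K/d_P)² = 2088 / (10.0)² = 20.88.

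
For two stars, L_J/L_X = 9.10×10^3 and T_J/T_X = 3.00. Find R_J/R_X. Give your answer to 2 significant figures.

L ∝ R²T⁴ gives R ∝ √L / T², so
R_J/R_X = √(9.10×10^3) / (3.00)² = 95.39 / 9.000 = 10.60.

11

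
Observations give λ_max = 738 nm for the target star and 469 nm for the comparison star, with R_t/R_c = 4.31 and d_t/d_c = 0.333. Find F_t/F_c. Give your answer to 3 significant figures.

Wien's law: T_t/T_c = λ_c/λ_t = 469/738 = 0.6355.
L_t/L_c = (R_t/R_c)²(T_t/T_c)⁴ = (4.31)²(0.6355)⁴ = 3.030.
F_t/F_c = (L_t/L_c)/(d_t/d_c)² = 3.030/(0.333)² = 27.32.

27.3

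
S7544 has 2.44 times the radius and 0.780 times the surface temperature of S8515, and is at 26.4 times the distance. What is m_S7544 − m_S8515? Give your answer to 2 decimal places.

L_S7544/L_S8515 = (2.44)²(0.780)⁴ = 2.204.
F_S7544/F_S8515 = (L_S7544/L_S8515)/(d_S7544/d_S8515)² = 2.204/697.0 = 0.003162.
m_S7544 − m_S8515 = −2.5 log₁₀(0.003162) = 6.25.

6.25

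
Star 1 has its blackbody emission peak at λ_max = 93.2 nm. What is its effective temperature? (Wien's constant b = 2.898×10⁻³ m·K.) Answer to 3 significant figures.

T = b/λ_max = 2.898×10⁻³ / (93.2×10⁻⁹) = 3.109×10^4 K.

3.11×10^4 K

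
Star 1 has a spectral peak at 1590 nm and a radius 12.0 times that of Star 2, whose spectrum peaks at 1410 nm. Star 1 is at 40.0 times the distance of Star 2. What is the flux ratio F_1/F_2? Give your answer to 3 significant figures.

0.0557

Wien's law: T_1/T_2 = λ_2/λ_1 = 1410/1590 = 0.8868.
L_1/L_2 = (R_1/R_2)²(T_1/T_2)⁴ = (12.0)²(0.8868)⁴ = 89.05.
F_1/F_2 = (L_1/L_2)/(d_1/d_2)² = 89.05/(40.0)² = 0.05566.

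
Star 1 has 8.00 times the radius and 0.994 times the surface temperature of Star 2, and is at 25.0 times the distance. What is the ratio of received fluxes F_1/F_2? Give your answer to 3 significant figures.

0.100

L_1/L_2 = (R_1/R_2)²(T_1/T_2)⁴ = (8.00)² × (0.994)⁴ = 62.48.
F_1/F_2 = (L_1/L_2)/(d_1/d_2)² = 62.48 / (25.0)² = 0.09996.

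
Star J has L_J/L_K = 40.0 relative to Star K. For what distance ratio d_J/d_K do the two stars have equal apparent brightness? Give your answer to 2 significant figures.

6.3

Equal flux requires L_J/d_J² = L_K/d_K², so d_J/d_K = √(L_J/L_K)
= √(40.0) = 6.325.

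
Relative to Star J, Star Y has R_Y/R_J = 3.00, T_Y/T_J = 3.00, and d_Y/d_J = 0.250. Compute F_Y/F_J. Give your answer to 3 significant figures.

L_Y/L_J = (R_Y/R_J)²(T_Y/T_J)⁴ = (3.00)² × (3.00)⁴ = 729.0.
F_Y/F_J = (L_Y/L_J)/(d_Y/d_J)² = 729.0 / (0.250)² = 1.166×10^4.

1.17×10^4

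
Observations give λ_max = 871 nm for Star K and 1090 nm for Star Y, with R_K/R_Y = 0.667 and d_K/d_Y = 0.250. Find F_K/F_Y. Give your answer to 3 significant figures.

17.5

Wien's law: T_K/T_Y = λ_Y/λ_K = 1090/871 = 1.251.
L_K/L_Y = (R_K/R_Y)²(T_K/T_Y)⁴ = (0.667)²(1.251)⁴ = 1.091.
F_K/F_Y = (L_K/L_Y)/(d_K/d_Y)² = 1.091/(0.250)² = 17.46.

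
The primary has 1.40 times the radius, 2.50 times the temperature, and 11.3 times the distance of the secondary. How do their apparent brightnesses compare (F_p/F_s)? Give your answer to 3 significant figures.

0.600

L_p/L_s = (R_p/R_s)²(T_p/T_s)⁴ = (1.40)² × (2.50)⁴ = 76.56.
F_p/F_s = (L_p/L_s)/(d_p/d_s)² = 76.56 / (11.3)² = 0.5996.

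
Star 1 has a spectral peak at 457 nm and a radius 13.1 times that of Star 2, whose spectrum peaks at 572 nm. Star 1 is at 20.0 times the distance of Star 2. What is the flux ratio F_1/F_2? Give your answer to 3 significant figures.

Wien's law: T_1/T_2 = λ_2/λ_1 = 572/457 = 1.252.
L_1/L_2 = (R_1/R_2)²(T_1/T_2)⁴ = (13.1)²(1.252)⁴ = 421.2.
F_1/F_2 = (L_1/L_2)/(d_1/d_2)² = 421.2/(20.0)² = 1.053.

1.05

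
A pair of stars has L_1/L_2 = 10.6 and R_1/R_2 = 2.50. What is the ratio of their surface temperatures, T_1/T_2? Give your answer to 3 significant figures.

1.14

L ∝ R²T⁴ gives T ∝ (L/R²)^(1/4), so
T_1/T_2 = (10.6 / 2.50²)^(1/4) = (1.696)^(1/4) = 1.141.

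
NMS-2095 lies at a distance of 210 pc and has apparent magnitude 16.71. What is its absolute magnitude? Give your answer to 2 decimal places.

10.10

M = m − 5 log₁₀(d/10 pc) = 16.71 − 5 log₁₀(210/10)
  = 16.71 − 5 × 1.322 = 16.71 − 6.61 = 10.10.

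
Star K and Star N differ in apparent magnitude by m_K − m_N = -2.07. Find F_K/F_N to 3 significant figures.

6.73

F_K/F_N = 10^(−(m_K − m_N)/2.5) = 10^(2.07/2.5) = 10^0.828 = 6.730.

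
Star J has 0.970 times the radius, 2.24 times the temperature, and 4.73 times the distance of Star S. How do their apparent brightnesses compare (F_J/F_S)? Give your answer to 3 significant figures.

1.06

L_J/L_S = (R_J/R_S)²(T_J/T_S)⁴ = (0.970)² × (2.24)⁴ = 23.69.
F_J/F_S = (L_J/L_S)/(d_J/d_S)² = 23.69 / (4.73)² = 1.059.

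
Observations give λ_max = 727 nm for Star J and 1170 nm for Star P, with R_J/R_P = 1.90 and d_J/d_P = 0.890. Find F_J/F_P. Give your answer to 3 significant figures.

Wien's law: T_J/T_P = λ_P/λ_J = 1170/727 = 1.609.
L_J/L_P = (R_J/R_P)²(T_J/T_P)⁴ = (1.90)²(1.609)⁴ = 24.22.
F_J/F_P = (L_J/L_P)/(d_J/d_P)² = 24.22/(0.890)² = 30.57.

30.6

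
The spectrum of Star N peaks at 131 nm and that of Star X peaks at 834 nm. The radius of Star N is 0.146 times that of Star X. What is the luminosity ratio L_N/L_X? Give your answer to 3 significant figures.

35.0

Wien's law gives T ∝ 1/λ_max, so T_N/T_X = λ_X/λ_N = 834/131 = 6.366.
Then L ∝ R²T⁴ gives L_N/L_X = (0.146)² × (6.366)⁴ = 0.02132 × 1643 = 35.02.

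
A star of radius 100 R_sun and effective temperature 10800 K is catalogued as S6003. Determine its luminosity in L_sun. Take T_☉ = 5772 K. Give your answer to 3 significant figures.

L/L_☉ = (R/R_☉)² (T/T_☉)⁴ = (100)² × (10800/5772)⁴
       = 1.000×10^4 × (1.871)⁴ = 1.000×10^4 × 12.26 = 1.226×10^5.

1.23×10^5 L_sun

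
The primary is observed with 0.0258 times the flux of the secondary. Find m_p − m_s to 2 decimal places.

m_p − m_s = −2.5 log₁₀(F_p/F_s) = −2.5 log₁₀(0.0258) = −2.5 × (-1.588) = 3.971.

3.97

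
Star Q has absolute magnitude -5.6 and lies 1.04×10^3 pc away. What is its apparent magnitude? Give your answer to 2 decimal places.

4.49

m = M + 5 log₁₀(d/10 pc) = -5.6 + 5 log₁₀(1.04×10^3/10)
  = -5.6 + 5 × 2.017 = -5.6 + 10.09 = 4.49.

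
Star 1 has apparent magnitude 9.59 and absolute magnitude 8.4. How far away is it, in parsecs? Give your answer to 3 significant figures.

m − M = 5 log₁₀(d/10 pc)
9.59 − (8.4) = 1.19 = 5 log₁₀(d/10)
d = 10 × 10^(1.19/5) = 10 × 10^0.238 = 17.30 pc.

17.3 pc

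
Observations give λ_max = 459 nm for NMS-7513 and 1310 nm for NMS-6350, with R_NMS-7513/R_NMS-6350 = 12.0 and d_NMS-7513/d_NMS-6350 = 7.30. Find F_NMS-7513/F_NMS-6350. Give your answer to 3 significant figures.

179

Wien's law: T_NMS-7513/T_NMS-6350 = λ_NMS-6350/λ_NMS-7513 = 1310/459 = 2.854.
L_NMS-7513/L_NMS-6350 = (R_NMS-7513/R_NMS-6350)²(T_NMS-7513/T_NMS-6350)⁴ = (12.0)²(2.854)⁴ = 9554.
F_NMS-7513/F_NMS-6350 = (L_NMS-7513/L_NMS-6350)/(d_NMS-7513/d_NMS-6350)² = 9554/(7.30)² = 179.3.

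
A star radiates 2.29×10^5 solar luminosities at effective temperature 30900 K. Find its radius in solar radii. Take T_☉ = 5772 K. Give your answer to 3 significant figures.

16.7 solar radii

R/R_☉ = √(L/L_☉) / (T/T_☉)² = √(2.29×10^5) / (5.353)²
       = 478.5 / 28.66 = 16.70.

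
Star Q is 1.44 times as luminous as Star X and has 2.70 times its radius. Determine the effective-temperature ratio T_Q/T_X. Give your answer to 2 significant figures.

L ∝ R²T⁴ gives T ∝ (L/R²)^(1/4), so
T_Q/T_X = (1.44 / 2.70²)^(1/4) = (0.1975)^(1/4) = 0.6667.

0.67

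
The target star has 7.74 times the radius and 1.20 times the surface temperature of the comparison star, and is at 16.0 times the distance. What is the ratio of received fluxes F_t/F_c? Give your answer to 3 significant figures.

L_t/L_c = (R_t/R_c)²(T_t/T_c)⁴ = (7.74)² × (1.20)⁴ = 124.2.
F_t/F_c = (L_t/L_c)/(d_t/d_c)² = 124.2 / (16.0)² = 0.4853.

0.485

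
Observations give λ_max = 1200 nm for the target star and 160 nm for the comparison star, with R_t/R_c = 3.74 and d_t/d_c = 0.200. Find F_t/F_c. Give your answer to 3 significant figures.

Wien's law: T_t/T_c = λ_c/λ_t = 160/1200 = 0.1333.
L_t/L_c = (R_t/R_c)²(T_t/T_c)⁴ = (3.74)²(0.1333)⁴ = 0.004421.
F_t/F_c = (L_t/L_c)/(d_t/d_c)² = 0.004421/(0.200)² = 0.1105.

0.111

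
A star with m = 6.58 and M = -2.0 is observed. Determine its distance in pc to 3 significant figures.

520 pc

m − M = 5 log₁₀(d/10 pc)
6.58 − (-2.0) = 8.58 = 5 log₁₀(d/10)
d = 10 × 10^(8.58/5) = 10 × 10^1.716 = 520.0 pc.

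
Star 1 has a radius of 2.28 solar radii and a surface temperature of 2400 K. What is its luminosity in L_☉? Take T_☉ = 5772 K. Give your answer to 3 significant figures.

0.155 L_☉

L/L_☉ = (R/R_☉)² (T/T_☉)⁴ = (2.28)² × (2400/5772)⁴
       = 5.198 × (0.4158)⁴ = 5.198 × 0.02989 = 0.1554.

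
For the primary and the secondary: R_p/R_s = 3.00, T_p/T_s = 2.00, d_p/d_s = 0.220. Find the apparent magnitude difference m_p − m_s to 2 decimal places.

-8.68

L_p/L_s = (3.00)²(2.00)⁴ = 144.0.
F_p/F_s = (L_p/L_s)/(d_p/d_s)² = 144.0/0.04840 = 2975.
m_p − m_s = −2.5 log₁₀(2975) = -8.68.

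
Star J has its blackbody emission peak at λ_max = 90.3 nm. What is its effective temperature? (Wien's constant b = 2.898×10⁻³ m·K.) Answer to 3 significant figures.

3.21×10^4 K

T = b/λ_max = 2.898×10⁻³ / (90.3×10⁻⁹) = 3.209×10^4 K.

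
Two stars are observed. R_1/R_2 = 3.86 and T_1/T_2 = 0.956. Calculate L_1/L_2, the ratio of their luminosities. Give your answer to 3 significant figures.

From the Stefan–Boltzmann law, L ∝ R²T⁴, so
L_1/L_2 = (R_1/R_2)² (T_1/T_2)⁴ = (3.86)² × (0.956)⁴ = 14.90 × 0.8353 = 12.45.

12.4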